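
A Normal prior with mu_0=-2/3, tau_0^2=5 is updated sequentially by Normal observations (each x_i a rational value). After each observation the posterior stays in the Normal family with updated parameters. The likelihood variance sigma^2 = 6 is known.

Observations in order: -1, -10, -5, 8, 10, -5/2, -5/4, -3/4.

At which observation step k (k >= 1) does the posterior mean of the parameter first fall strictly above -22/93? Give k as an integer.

k = 5

obs 1: x=-1 → posterior Normal(-9/11, 30/11)
obs 2: x=-10 → posterior Normal(-59/16, 15/8)
obs 3: x=-5 → posterior Normal(-4, 10/7)
obs 4: x=8 → posterior Normal(-22/13, 15/13)
obs 5: x=10 → posterior Normal(6/31, 30/31)
obs 6: x=-5/2 → posterior Normal(-13/72, 5/6)
obs 7: x=-5/4 → posterior Normal(-51/164, 30/41)
obs 8: x=-3/4 → posterior Normal(-33/92, 15/23)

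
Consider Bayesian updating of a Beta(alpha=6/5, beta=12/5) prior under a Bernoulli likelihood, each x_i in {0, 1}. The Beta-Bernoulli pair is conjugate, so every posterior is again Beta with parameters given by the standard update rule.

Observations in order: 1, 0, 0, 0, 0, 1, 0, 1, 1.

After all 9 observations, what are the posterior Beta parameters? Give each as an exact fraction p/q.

alpha=26/5, beta=37/5

obs 1: x=1 → posterior Beta(11/5, 12/5)
obs 2: x=0 → posterior Beta(11/5, 17/5)
obs 3: x=0 → posterior Beta(11/5, 22/5)
obs 4: x=0 → posterior Beta(11/5, 27/5)
obs 5: x=0 → posterior Beta(11/5, 32/5)
obs 6: x=1 → posterior Beta(16/5, 32/5)
obs 7: x=0 → posterior Beta(16/5, 37/5)
obs 8: x=1 → posterior Beta(21/5, 37/5)
obs 9: x=1 → posterior Beta(26/5, 37/5)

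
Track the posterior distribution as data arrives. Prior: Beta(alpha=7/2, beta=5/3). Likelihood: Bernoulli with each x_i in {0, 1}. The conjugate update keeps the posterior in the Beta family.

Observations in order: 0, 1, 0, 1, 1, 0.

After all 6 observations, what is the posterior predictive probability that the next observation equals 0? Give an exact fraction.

obs 1: x=0 → posterior Beta(7/2, 8/3)
obs 2: x=1 → posterior Beta(9/2, 8/3)
obs 3: x=0 → posterior Beta(9/2, 11/3)
obs 4: x=1 → posterior Beta(11/2, 11/3)
obs 5: x=1 → posterior Beta(13/2, 11/3)
obs 6: x=0 → posterior Beta(13/2, 14/3)

28/67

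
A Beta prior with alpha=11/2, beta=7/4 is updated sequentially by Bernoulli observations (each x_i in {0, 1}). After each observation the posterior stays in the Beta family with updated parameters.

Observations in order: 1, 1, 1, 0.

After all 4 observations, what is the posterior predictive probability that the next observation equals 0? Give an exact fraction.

11/45

obs 1: x=1 → posterior Beta(13/2, 7/4)
obs 2: x=1 → posterior Beta(15/2, 7/4)
obs 3: x=1 → posterior Beta(17/2, 7/4)
obs 4: x=0 → posterior Beta(17/2, 11/4)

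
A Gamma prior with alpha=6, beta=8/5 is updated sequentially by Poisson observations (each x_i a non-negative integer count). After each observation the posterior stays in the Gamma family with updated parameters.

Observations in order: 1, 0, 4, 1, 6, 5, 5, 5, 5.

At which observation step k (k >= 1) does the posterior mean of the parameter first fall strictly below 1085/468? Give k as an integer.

obs 1: x=1 → posterior Gamma(7, 13/5)
obs 2: x=0 → posterior Gamma(7, 18/5)
obs 3: x=4 → posterior Gamma(11, 23/5)
obs 4: x=1 → posterior Gamma(12, 28/5)
obs 5: x=6 → posterior Gamma(18, 33/5)
obs 6: x=5 → posterior Gamma(23, 38/5)
obs 7: x=5 → posterior Gamma(28, 43/5)
obs 8: x=5 → posterior Gamma(33, 48/5)
obs 9: x=5 → posterior Gamma(38, 53/5)

k = 2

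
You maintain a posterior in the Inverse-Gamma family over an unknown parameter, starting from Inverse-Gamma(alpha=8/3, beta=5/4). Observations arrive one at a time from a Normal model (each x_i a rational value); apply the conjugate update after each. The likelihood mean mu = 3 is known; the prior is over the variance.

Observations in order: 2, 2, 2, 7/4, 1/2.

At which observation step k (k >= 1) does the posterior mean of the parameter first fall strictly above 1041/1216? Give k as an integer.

k = 3

obs 1: x=2 → posterior Inverse-Gamma(19/6, 7/4)
obs 2: x=2 → posterior Inverse-Gamma(11/3, 9/4)
obs 3: x=2 → posterior Inverse-Gamma(25/6, 11/4)
obs 4: x=7/4 → posterior Inverse-Gamma(14/3, 113/32)
obs 5: x=1/2 → posterior Inverse-Gamma(31/6, 213/32)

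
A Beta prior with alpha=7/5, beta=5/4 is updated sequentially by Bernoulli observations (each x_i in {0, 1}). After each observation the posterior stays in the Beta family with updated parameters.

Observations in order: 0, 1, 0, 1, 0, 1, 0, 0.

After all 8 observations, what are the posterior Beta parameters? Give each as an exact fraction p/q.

obs 1: x=0 → posterior Beta(7/5, 9/4)
obs 2: x=1 → posterior Beta(12/5, 9/4)
obs 3: x=0 → posterior Beta(12/5, 13/4)
obs 4: x=1 → posterior Beta(17/5, 13/4)
obs 5: x=0 → posterior Beta(17/5, 17/4)
obs 6: x=1 → posterior Beta(22/5, 17/4)
obs 7: x=0 → posterior Beta(22/5, 21/4)
obs 8: x=0 → posterior Beta(22/5, 25/4)

alpha=22/5, beta=25/4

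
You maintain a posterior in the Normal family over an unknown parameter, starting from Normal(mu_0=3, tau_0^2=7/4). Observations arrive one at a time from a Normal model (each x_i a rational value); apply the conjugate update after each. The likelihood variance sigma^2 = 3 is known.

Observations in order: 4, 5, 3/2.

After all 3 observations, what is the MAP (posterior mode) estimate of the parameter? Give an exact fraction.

obs 1: x=4 → posterior Normal(64/19, 21/19)
obs 2: x=5 → posterior Normal(99/26, 21/26)
obs 3: x=3/2 → posterior Normal(73/22, 7/11)

73/22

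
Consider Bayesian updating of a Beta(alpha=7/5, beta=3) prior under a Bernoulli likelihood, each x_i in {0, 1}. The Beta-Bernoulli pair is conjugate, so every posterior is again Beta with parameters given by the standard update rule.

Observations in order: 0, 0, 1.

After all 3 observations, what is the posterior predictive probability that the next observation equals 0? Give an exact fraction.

25/37

obs 1: x=0 → posterior Beta(7/5, 4)
obs 2: x=0 → posterior Beta(7/5, 5)
obs 3: x=1 → posterior Beta(12/5, 5)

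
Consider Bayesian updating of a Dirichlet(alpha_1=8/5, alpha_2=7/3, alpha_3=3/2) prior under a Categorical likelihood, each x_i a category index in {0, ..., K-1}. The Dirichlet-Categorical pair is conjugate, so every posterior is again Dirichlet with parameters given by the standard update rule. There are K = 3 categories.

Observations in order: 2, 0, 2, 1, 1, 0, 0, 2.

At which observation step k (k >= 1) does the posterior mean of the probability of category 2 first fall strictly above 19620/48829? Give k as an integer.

k = 3

obs 1: x=2 → posterior Dirichlet(8/5, 7/3, 5/2)
obs 2: x=0 → posterior Dirichlet(13/5, 7/3, 5/2)
obs 3: x=2 → posterior Dirichlet(13/5, 7/3, 7/2)
obs 4: x=1 → posterior Dirichlet(13/5, 10/3, 7/2)
obs 5: x=1 → posterior Dirichlet(13/5, 13/3, 7/2)
obs 6: x=0 → posterior Dirichlet(18/5, 13/3, 7/2)
obs 7: x=0 → posterior Dirichlet(23/5, 13/3, 7/2)
obs 8: x=2 → posterior Dirichlet(23/5, 13/3, 9/2)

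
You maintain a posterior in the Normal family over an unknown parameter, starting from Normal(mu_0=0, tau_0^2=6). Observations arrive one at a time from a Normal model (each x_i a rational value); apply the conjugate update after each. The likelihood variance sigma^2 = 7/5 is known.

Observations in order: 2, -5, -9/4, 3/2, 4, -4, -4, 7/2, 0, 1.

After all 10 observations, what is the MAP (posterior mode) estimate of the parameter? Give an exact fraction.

obs 1: x=2 → posterior Normal(60/37, 42/37)
obs 2: x=-5 → posterior Normal(-90/67, 42/67)
obs 3: x=-9/4 → posterior Normal(-315/194, 42/97)
obs 4: x=3/2 → posterior Normal(-225/254, 42/127)
obs 5: x=4 → posterior Normal(15/314, 42/157)
obs 6: x=-4 → posterior Normal(-225/374, 42/187)
obs 7: x=-4 → posterior Normal(-15/14, 6/31)
obs 8: x=7/2 → posterior Normal(-255/494, 42/247)
obs 9: x=0 → posterior Normal(-255/554, 42/277)
obs 10: x=1 → posterior Normal(-195/614, 42/307)

-195/614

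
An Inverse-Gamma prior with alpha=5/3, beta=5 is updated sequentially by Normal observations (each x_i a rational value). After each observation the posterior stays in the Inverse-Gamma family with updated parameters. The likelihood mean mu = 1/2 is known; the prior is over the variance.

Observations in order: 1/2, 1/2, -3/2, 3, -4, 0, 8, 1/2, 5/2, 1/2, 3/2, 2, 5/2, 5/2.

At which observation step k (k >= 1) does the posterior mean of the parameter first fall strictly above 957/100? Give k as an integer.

obs 1: x=1/2 → posterior Inverse-Gamma(13/6, 5)
obs 2: x=1/2 → posterior Inverse-Gamma(8/3, 5)
obs 3: x=-3/2 → posterior Inverse-Gamma(19/6, 7)
obs 4: x=3 → posterior Inverse-Gamma(11/3, 81/8)
obs 5: x=-4 → posterior Inverse-Gamma(25/6, 81/4)
obs 6: x=0 → posterior Inverse-Gamma(14/3, 163/8)
obs 7: x=8 → posterior Inverse-Gamma(31/6, 97/2)
obs 8: x=1/2 → posterior Inverse-Gamma(17/3, 97/2)
obs 9: x=5/2 → posterior Inverse-Gamma(37/6, 101/2)
obs 10: x=1/2 → posterior Inverse-Gamma(20/3, 101/2)
obs 11: x=3/2 → posterior Inverse-Gamma(43/6, 51)
obs 12: x=2 → posterior Inverse-Gamma(23/3, 417/8)
obs 13: x=5/2 → posterior Inverse-Gamma(49/6, 433/8)
obs 14: x=5/2 → posterior Inverse-Gamma(26/3, 449/8)

k = 7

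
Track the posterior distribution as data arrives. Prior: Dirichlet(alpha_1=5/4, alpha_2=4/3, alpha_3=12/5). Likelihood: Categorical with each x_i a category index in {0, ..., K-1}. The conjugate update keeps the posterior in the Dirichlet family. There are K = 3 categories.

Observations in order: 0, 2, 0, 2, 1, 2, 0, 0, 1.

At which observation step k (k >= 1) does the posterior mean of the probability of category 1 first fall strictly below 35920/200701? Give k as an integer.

k = 3

obs 1: x=0 → posterior Dirichlet(9/4, 4/3, 12/5)
obs 2: x=2 → posterior Dirichlet(9/4, 4/3, 17/5)
obs 3: x=0 → posterior Dirichlet(13/4, 4/3, 17/5)
obs 4: x=2 → posterior Dirichlet(13/4, 4/3, 22/5)
obs 5: x=1 → posterior Dirichlet(13/4, 7/3, 22/5)
obs 6: x=2 → posterior Dirichlet(13/4, 7/3, 27/5)
obs 7: x=0 → posterior Dirichlet(17/4, 7/3, 27/5)
obs 8: x=0 → posterior Dirichlet(21/4, 7/3, 27/5)
obs 9: x=1 → posterior Dirichlet(21/4, 10/3, 27/5)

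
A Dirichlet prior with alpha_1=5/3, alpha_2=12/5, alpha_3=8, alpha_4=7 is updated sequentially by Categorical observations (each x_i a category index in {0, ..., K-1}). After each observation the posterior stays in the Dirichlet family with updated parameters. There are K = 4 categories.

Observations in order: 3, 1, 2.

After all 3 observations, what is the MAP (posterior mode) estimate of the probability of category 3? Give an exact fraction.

105/271

obs 1: x=3 → posterior Dirichlet(5/3, 12/5, 8, 8)
obs 2: x=1 → posterior Dirichlet(5/3, 17/5, 8, 8)
obs 3: x=2 → posterior Dirichlet(5/3, 17/5, 9, 8)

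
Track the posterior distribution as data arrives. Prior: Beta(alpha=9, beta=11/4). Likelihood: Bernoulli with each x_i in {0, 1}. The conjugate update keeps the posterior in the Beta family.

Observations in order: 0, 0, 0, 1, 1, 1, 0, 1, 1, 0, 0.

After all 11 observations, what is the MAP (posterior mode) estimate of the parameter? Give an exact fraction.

52/83

obs 1: x=0 → posterior Beta(9, 15/4)
obs 2: x=0 → posterior Beta(9, 19/4)
obs 3: x=0 → posterior Beta(9, 23/4)
obs 4: x=1 → posterior Beta(10, 23/4)
obs 5: x=1 → posterior Beta(11, 23/4)
obs 6: x=1 → posterior Beta(12, 23/4)
obs 7: x=0 → posterior Beta(12, 27/4)
obs 8: x=1 → posterior Beta(13, 27/4)
obs 9: x=1 → posterior Beta(14, 27/4)
obs 10: x=0 → posterior Beta(14, 31/4)
obs 11: x=0 → posterior Beta(14, 35/4)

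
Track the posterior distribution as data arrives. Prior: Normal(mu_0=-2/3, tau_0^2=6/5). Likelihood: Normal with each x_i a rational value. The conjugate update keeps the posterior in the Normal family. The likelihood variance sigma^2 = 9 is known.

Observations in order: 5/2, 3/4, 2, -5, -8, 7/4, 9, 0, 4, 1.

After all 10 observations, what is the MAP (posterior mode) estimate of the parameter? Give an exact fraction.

obs 1: x=5/2 → posterior Normal(-5/17, 18/17)
obs 2: x=3/4 → posterior Normal(-7/38, 18/19)
obs 3: x=2 → posterior Normal(1/42, 6/7)
obs 4: x=-5 → posterior Normal(-19/46, 18/23)
obs 5: x=-8 → posterior Normal(-51/50, 18/25)
obs 6: x=7/4 → posterior Normal(-22/27, 2/3)
obs 7: x=9 → posterior Normal(-4/29, 18/29)
obs 8: x=0 → posterior Normal(-4/31, 18/31)
obs 9: x=4 → posterior Normal(4/33, 6/11)
obs 10: x=1 → posterior Normal(6/35, 18/35)

6/35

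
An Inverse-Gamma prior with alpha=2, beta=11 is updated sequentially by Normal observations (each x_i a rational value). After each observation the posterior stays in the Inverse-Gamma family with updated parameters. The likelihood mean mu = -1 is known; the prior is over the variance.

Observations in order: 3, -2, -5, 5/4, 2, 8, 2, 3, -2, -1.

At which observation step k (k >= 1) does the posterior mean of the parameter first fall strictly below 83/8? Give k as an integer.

obs 1: x=3 → posterior Inverse-Gamma(5/2, 19)
obs 2: x=-2 → posterior Inverse-Gamma(3, 39/2)
obs 3: x=-5 → posterior Inverse-Gamma(7/2, 55/2)
obs 4: x=5/4 → posterior Inverse-Gamma(4, 961/32)
obs 5: x=2 → posterior Inverse-Gamma(9/2, 1105/32)
obs 6: x=8 → posterior Inverse-Gamma(5, 2401/32)
obs 7: x=2 → posterior Inverse-Gamma(11/2, 2545/32)
obs 8: x=3 → posterior Inverse-Gamma(6, 2801/32)
obs 9: x=-2 → posterior Inverse-Gamma(13/2, 2817/32)
obs 10: x=-1 → posterior Inverse-Gamma(7, 2817/32)

k = 2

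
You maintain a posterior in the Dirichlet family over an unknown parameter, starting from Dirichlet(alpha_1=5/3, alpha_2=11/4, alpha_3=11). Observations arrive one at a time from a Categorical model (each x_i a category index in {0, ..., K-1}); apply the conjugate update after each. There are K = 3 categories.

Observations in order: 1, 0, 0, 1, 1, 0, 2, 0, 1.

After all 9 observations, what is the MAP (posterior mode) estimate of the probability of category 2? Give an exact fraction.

132/257

obs 1: x=1 → posterior Dirichlet(5/3, 15/4, 11)
obs 2: x=0 → posterior Dirichlet(8/3, 15/4, 11)
obs 3: x=0 → posterior Dirichlet(11/3, 15/4, 11)
obs 4: x=1 → posterior Dirichlet(11/3, 19/4, 11)
obs 5: x=1 → posterior Dirichlet(11/3, 23/4, 11)
obs 6: x=0 → posterior Dirichlet(14/3, 23/4, 11)
obs 7: x=2 → posterior Dirichlet(14/3, 23/4, 12)
obs 8: x=0 → posterior Dirichlet(17/3, 23/4, 12)
obs 9: x=1 → posterior Dirichlet(17/3, 27/4, 12)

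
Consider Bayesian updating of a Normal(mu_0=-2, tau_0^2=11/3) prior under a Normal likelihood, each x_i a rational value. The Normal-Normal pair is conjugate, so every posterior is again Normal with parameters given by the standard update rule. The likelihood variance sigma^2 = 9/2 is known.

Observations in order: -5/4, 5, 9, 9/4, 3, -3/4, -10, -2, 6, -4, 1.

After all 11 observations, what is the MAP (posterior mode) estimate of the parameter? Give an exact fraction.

obs 1: x=-5/4 → posterior Normal(-163/98, 99/49)
obs 2: x=5 → posterior Normal(57/142, 99/71)
obs 3: x=9 → posterior Normal(151/62, 33/31)
obs 4: x=9/4 → posterior Normal(12/5, 99/115)
obs 5: x=3 → posterior Normal(342/137, 99/137)
obs 6: x=-3/4 → posterior Normal(217/106, 33/53)
obs 7: x=-10 → posterior Normal(211/362, 99/181)
obs 8: x=-2 → posterior Normal(123/406, 99/203)
obs 9: x=6 → posterior Normal(43/50, 11/25)
obs 10: x=-4 → posterior Normal(211/494, 99/247)
obs 11: x=1 → posterior Normal(255/538, 99/269)

255/538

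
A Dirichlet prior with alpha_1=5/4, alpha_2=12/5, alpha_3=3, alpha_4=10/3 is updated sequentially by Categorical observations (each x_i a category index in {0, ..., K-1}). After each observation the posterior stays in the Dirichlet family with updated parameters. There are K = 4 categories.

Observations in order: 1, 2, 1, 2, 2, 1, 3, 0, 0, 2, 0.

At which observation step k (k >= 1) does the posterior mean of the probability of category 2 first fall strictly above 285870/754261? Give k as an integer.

k = 5

obs 1: x=1 → posterior Dirichlet(5/4, 17/5, 3, 10/3)
obs 2: x=2 → posterior Dirichlet(5/4, 17/5, 4, 10/3)
obs 3: x=1 → posterior Dirichlet(5/4, 22/5, 4, 10/3)
obs 4: x=2 → posterior Dirichlet(5/4, 22/5, 5, 10/3)
obs 5: x=2 → posterior Dirichlet(5/4, 22/5, 6, 10/3)
obs 6: x=1 → posterior Dirichlet(5/4, 27/5, 6, 10/3)
obs 7: x=3 → posterior Dirichlet(5/4, 27/5, 6, 13/3)
obs 8: x=0 → posterior Dirichlet(9/4, 27/5, 6, 13/3)
obs 9: x=0 → posterior Dirichlet(13/4, 27/5, 6, 13/3)
obs 10: x=2 → posterior Dirichlet(13/4, 27/5, 7, 13/3)
obs 11: x=0 → posterior Dirichlet(17/4, 27/5, 7, 13/3)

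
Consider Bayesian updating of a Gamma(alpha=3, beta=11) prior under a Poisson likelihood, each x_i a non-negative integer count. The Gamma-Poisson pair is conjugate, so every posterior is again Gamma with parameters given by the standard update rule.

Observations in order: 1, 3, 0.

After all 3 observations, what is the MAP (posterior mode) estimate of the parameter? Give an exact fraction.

3/7

obs 1: x=1 → posterior Gamma(4, 12)
obs 2: x=3 → posterior Gamma(7, 13)
obs 3: x=0 → posterior Gamma(7, 14)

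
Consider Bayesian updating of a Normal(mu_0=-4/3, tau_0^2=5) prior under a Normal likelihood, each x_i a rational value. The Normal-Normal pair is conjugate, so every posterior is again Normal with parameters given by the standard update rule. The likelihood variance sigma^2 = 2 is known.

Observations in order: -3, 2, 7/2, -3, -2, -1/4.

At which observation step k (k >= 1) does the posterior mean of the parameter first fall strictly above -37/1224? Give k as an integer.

obs 1: x=-3 → posterior Normal(-53/21, 10/7)
obs 2: x=2 → posterior Normal(-23/36, 5/6)
obs 3: x=7/2 → posterior Normal(59/102, 10/17)
obs 4: x=-3 → posterior Normal(-31/132, 5/11)
obs 5: x=-2 → posterior Normal(-91/162, 10/27)
obs 6: x=-1/4 → posterior Normal(-197/384, 5/16)

k = 3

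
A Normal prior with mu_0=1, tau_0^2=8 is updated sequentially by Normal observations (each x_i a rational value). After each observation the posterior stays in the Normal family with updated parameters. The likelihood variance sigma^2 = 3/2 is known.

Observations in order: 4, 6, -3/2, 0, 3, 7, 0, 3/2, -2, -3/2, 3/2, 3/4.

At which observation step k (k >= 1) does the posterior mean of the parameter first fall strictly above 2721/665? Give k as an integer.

obs 1: x=4 → posterior Normal(67/19, 24/19)
obs 2: x=6 → posterior Normal(163/35, 24/35)
obs 3: x=-3/2 → posterior Normal(139/51, 8/17)
obs 4: x=0 → posterior Normal(139/67, 24/67)
obs 5: x=3 → posterior Normal(187/83, 24/83)
obs 6: x=7 → posterior Normal(299/99, 8/33)
obs 7: x=0 → posterior Normal(13/5, 24/115)
obs 8: x=3/2 → posterior Normal(323/131, 24/131)
obs 9: x=-2 → posterior Normal(97/49, 8/49)
obs 10: x=-3/2 → posterior Normal(267/163, 24/163)
obs 11: x=3/2 → posterior Normal(291/179, 24/179)
obs 12: x=3/4 → posterior Normal(101/65, 8/65)

k = 2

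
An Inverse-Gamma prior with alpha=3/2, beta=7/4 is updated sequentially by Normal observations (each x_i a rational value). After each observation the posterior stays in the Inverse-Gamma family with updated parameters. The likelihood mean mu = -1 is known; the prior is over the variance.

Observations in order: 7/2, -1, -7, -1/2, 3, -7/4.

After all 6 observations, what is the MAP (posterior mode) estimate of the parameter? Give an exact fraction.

obs 1: x=7/2 → posterior Inverse-Gamma(2, 95/8)
obs 2: x=-1 → posterior Inverse-Gamma(5/2, 95/8)
obs 3: x=-7 → posterior Inverse-Gamma(3, 239/8)
obs 4: x=-1/2 → posterior Inverse-Gamma(7/2, 30)
obs 5: x=3 → posterior Inverse-Gamma(4, 38)
obs 6: x=-7/4 → posterior Inverse-Gamma(9/2, 1225/32)

1225/176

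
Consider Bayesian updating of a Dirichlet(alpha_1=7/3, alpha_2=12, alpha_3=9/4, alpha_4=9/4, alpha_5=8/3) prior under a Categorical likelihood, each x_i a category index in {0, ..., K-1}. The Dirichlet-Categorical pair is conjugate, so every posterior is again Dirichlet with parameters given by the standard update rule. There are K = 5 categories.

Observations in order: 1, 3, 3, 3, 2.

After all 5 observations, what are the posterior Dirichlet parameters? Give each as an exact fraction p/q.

obs 1: x=1 → posterior Dirichlet(7/3, 13, 9/4, 9/4, 8/3)
obs 2: x=3 → posterior Dirichlet(7/3, 13, 9/4, 13/4, 8/3)
obs 3: x=3 → posterior Dirichlet(7/3, 13, 9/4, 17/4, 8/3)
obs 4: x=3 → posterior Dirichlet(7/3, 13, 9/4, 21/4, 8/3)
obs 5: x=2 → posterior Dirichlet(7/3, 13, 13/4, 21/4, 8/3)

alpha_1=7/3, alpha_2=13, alpha_3=13/4, alpha_4=21/4, alpha_5=8/3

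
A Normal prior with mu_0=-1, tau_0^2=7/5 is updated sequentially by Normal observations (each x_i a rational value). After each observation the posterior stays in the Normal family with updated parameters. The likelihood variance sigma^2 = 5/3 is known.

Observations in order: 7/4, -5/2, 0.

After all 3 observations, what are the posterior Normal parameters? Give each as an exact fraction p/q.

mu_0=-163/352, tau_0^2=35/88

obs 1: x=7/4 → posterior Normal(47/184, 35/46)
obs 2: x=-5/2 → posterior Normal(-163/268, 35/67)
obs 3: x=0 → posterior Normal(-163/352, 35/88)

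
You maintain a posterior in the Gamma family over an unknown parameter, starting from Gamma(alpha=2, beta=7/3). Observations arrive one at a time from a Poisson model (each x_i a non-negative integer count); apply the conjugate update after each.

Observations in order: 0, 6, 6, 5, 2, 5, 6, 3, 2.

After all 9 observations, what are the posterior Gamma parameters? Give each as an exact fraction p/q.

alpha=37, beta=34/3

obs 1: x=0 → posterior Gamma(2, 10/3)
obs 2: x=6 → posterior Gamma(8, 13/3)
obs 3: x=6 → posterior Gamma(14, 16/3)
obs 4: x=5 → posterior Gamma(19, 19/3)
obs 5: x=2 → posterior Gamma(21, 22/3)
obs 6: x=5 → posterior Gamma(26, 25/3)
obs 7: x=6 → posterior Gamma(32, 28/3)
obs 8: x=3 → posterior Gamma(35, 31/3)
obs 9: x=2 → posterior Gamma(37, 34/3)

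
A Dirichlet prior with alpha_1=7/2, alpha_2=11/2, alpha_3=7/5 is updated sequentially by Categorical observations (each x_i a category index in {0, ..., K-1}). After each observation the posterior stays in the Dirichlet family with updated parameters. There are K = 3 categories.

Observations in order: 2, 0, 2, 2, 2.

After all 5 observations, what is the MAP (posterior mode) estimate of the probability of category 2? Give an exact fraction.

11/31

obs 1: x=2 → posterior Dirichlet(7/2, 11/2, 12/5)
obs 2: x=0 → posterior Dirichlet(9/2, 11/2, 12/5)
obs 3: x=2 → posterior Dirichlet(9/2, 11/2, 17/5)
obs 4: x=2 → posterior Dirichlet(9/2, 11/2, 22/5)
obs 5: x=2 → posterior Dirichlet(9/2, 11/2, 27/5)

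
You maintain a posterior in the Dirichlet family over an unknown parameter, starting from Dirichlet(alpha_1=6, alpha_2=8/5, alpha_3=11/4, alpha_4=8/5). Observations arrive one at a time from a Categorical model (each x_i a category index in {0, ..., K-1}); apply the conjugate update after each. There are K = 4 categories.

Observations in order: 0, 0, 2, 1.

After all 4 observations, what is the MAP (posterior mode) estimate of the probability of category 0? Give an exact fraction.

obs 1: x=0 → posterior Dirichlet(7, 8/5, 11/4, 8/5)
obs 2: x=0 → posterior Dirichlet(8, 8/5, 11/4, 8/5)
obs 3: x=2 → posterior Dirichlet(8, 8/5, 15/4, 8/5)
obs 4: x=1 → posterior Dirichlet(8, 13/5, 15/4, 8/5)

140/239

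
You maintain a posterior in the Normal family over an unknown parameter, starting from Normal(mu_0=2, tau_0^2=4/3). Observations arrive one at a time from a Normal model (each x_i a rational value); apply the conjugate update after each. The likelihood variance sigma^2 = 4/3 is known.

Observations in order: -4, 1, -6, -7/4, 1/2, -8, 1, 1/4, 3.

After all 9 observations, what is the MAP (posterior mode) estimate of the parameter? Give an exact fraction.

obs 1: x=-4 → posterior Normal(-1, 2/3)
obs 2: x=1 → posterior Normal(-1/3, 4/9)
obs 3: x=-6 → posterior Normal(-7/4, 1/3)
obs 4: x=-7/4 → posterior Normal(-7/4, 4/15)
obs 5: x=1/2 → posterior Normal(-11/8, 2/9)
obs 6: x=-8 → posterior Normal(-65/28, 4/21)
obs 7: x=1 → posterior Normal(-61/32, 1/6)
obs 8: x=1/4 → posterior Normal(-5/3, 4/27)
obs 9: x=3 → posterior Normal(-6/5, 2/15)

-6/5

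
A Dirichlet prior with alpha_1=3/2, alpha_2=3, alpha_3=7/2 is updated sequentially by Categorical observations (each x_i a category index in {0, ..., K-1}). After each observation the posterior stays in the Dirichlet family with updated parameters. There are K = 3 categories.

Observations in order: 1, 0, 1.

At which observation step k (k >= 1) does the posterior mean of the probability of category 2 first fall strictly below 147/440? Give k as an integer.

obs 1: x=1 → posterior Dirichlet(3/2, 4, 7/2)
obs 2: x=0 → posterior Dirichlet(5/2, 4, 7/2)
obs 3: x=1 → posterior Dirichlet(5/2, 5, 7/2)

k = 3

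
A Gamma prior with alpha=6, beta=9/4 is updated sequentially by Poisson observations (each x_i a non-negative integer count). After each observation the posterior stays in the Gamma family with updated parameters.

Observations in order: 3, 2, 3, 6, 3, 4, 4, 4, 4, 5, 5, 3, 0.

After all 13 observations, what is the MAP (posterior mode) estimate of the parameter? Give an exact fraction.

204/61

obs 1: x=3 → posterior Gamma(9, 13/4)
obs 2: x=2 → posterior Gamma(11, 17/4)
obs 3: x=3 → posterior Gamma(14, 21/4)
obs 4: x=6 → posterior Gamma(20, 25/4)
obs 5: x=3 → posterior Gamma(23, 29/4)
obs 6: x=4 → posterior Gamma(27, 33/4)
obs 7: x=4 → posterior Gamma(31, 37/4)
obs 8: x=4 → posterior Gamma(35, 41/4)
obs 9: x=4 → posterior Gamma(39, 45/4)
obs 10: x=5 → posterior Gamma(44, 49/4)
obs 11: x=5 → posterior Gamma(49, 53/4)
obs 12: x=3 → posterior Gamma(52, 57/4)
obs 13: x=0 → posterior Gamma(52, 61/4)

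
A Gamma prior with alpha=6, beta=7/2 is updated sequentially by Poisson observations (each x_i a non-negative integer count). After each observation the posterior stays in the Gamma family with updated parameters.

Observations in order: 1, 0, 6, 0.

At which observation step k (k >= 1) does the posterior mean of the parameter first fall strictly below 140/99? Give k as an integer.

obs 1: x=1 → posterior Gamma(7, 9/2)
obs 2: x=0 → posterior Gamma(7, 11/2)
obs 3: x=6 → posterior Gamma(13, 13/2)
obs 4: x=0 → posterior Gamma(13, 15/2)

k = 2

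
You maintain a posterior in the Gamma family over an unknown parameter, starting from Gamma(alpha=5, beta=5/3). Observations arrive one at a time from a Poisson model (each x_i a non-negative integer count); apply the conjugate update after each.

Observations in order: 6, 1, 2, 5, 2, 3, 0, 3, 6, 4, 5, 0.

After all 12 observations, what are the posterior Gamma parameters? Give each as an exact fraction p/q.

alpha=42, beta=41/3

obs 1: x=6 → posterior Gamma(11, 8/3)
obs 2: x=1 → posterior Gamma(12, 11/3)
obs 3: x=2 → posterior Gamma(14, 14/3)
obs 4: x=5 → posterior Gamma(19, 17/3)
obs 5: x=2 → posterior Gamma(21, 20/3)
obs 6: x=3 → posterior Gamma(24, 23/3)
obs 7: x=0 → posterior Gamma(24, 26/3)
obs 8: x=3 → posterior Gamma(27, 29/3)
obs 9: x=6 → posterior Gamma(33, 32/3)
obs 10: x=4 → posterior Gamma(37, 35/3)
obs 11: x=5 → posterior Gamma(42, 38/3)
obs 12: x=0 → posterior Gamma(42, 41/3)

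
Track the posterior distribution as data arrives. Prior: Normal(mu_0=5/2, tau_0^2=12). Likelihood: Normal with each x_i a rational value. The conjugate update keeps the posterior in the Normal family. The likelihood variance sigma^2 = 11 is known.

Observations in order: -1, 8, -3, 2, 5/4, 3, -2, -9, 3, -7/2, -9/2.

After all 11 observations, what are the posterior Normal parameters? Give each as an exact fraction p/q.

obs 1: x=-1 → posterior Normal(31/46, 132/23)
obs 2: x=8 → posterior Normal(223/70, 132/35)
obs 3: x=-3 → posterior Normal(151/94, 132/47)
obs 4: x=2 → posterior Normal(199/118, 132/59)
obs 5: x=5/4 → posterior Normal(229/142, 132/71)
obs 6: x=3 → posterior Normal(301/166, 132/83)
obs 7: x=-2 → posterior Normal(253/190, 132/95)
obs 8: x=-9 → posterior Normal(37/214, 132/107)
obs 9: x=3 → posterior Normal(109/238, 132/119)
obs 10: x=-7/2 → posterior Normal(25/262, 132/131)
obs 11: x=-9/2 → posterior Normal(-83/286, 12/13)

mu_0=-83/286, tau_0^2=12/13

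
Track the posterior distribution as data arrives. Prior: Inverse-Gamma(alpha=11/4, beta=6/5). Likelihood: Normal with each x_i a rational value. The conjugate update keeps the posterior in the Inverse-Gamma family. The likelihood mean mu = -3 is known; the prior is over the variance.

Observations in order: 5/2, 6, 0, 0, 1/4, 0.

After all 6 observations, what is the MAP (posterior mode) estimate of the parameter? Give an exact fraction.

obs 1: x=5/2 → posterior Inverse-Gamma(13/4, 653/40)
obs 2: x=6 → posterior Inverse-Gamma(15/4, 2273/40)
obs 3: x=0 → posterior Inverse-Gamma(17/4, 2453/40)
obs 4: x=0 → posterior Inverse-Gamma(19/4, 2633/40)
obs 5: x=1/4 → posterior Inverse-Gamma(21/4, 11377/160)
obs 6: x=0 → posterior Inverse-Gamma(23/4, 12097/160)

12097/1080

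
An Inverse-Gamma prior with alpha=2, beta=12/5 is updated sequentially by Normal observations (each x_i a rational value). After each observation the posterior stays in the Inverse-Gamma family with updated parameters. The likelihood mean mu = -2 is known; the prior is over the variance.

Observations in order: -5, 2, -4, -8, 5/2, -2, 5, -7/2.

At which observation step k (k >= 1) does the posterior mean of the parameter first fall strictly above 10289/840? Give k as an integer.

obs 1: x=-5 → posterior Inverse-Gamma(5/2, 69/10)
obs 2: x=2 → posterior Inverse-Gamma(3, 149/10)
obs 3: x=-4 → posterior Inverse-Gamma(7/2, 169/10)
obs 4: x=-8 → posterior Inverse-Gamma(4, 349/10)
obs 5: x=5/2 → posterior Inverse-Gamma(9/2, 1801/40)
obs 6: x=-2 → posterior Inverse-Gamma(5, 1801/40)
obs 7: x=5 → posterior Inverse-Gamma(11/2, 2781/40)
obs 8: x=-7/2 → posterior Inverse-Gamma(6, 1413/20)

k = 5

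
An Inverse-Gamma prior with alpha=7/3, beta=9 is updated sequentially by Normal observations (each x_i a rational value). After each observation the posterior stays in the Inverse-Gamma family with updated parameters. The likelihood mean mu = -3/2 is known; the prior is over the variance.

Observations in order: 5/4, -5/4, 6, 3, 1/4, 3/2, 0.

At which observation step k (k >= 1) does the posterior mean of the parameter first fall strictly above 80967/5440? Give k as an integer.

k = 4

obs 1: x=5/4 → posterior Inverse-Gamma(17/6, 409/32)
obs 2: x=-5/4 → posterior Inverse-Gamma(10/3, 205/16)
obs 3: x=6 → posterior Inverse-Gamma(23/6, 655/16)
obs 4: x=3 → posterior Inverse-Gamma(13/3, 817/16)
obs 5: x=1/4 → posterior Inverse-Gamma(29/6, 1683/32)
obs 6: x=3/2 → posterior Inverse-Gamma(16/3, 1827/32)
obs 7: x=0 → posterior Inverse-Gamma(35/6, 1863/32)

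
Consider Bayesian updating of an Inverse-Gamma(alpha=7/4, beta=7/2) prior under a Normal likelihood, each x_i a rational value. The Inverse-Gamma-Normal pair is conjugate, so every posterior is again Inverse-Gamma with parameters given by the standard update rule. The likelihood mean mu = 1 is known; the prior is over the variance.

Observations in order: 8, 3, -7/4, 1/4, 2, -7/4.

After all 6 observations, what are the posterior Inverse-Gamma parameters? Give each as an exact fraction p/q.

alpha=19/4, beta=1227/32

obs 1: x=8 → posterior Inverse-Gamma(9/4, 28)
obs 2: x=3 → posterior Inverse-Gamma(11/4, 30)
obs 3: x=-7/4 → posterior Inverse-Gamma(13/4, 1081/32)
obs 4: x=1/4 → posterior Inverse-Gamma(15/4, 545/16)
obs 5: x=2 → posterior Inverse-Gamma(17/4, 553/16)
obs 6: x=-7/4 → posterior Inverse-Gamma(19/4, 1227/32)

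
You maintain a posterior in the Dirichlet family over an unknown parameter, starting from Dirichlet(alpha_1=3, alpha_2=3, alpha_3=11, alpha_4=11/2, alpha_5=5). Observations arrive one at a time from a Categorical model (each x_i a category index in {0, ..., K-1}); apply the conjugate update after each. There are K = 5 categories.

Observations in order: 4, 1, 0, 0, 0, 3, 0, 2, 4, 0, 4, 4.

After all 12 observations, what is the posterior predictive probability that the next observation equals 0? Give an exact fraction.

obs 1: x=4 → posterior Dirichlet(3, 3, 11, 11/2, 6)
obs 2: x=1 → posterior Dirichlet(3, 4, 11, 11/2, 6)
obs 3: x=0 → posterior Dirichlet(4, 4, 11, 11/2, 6)
obs 4: x=0 → posterior Dirichlet(5, 4, 11, 11/2, 6)
obs 5: x=0 → posterior Dirichlet(6, 4, 11, 11/2, 6)
obs 6: x=3 → posterior Dirichlet(6, 4, 11, 13/2, 6)
obs 7: x=0 → posterior Dirichlet(7, 4, 11, 13/2, 6)
obs 8: x=2 → posterior Dirichlet(7, 4, 12, 13/2, 6)
obs 9: x=4 → posterior Dirichlet(7, 4, 12, 13/2, 7)
obs 10: x=0 → posterior Dirichlet(8, 4, 12, 13/2, 7)
obs 11: x=4 → posterior Dirichlet(8, 4, 12, 13/2, 8)
obs 12: x=4 → posterior Dirichlet(8, 4, 12, 13/2, 9)

16/79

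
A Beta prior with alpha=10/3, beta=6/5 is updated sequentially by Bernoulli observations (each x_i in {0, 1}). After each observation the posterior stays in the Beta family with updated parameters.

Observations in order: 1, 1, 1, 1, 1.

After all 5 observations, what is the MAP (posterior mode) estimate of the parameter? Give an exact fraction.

110/113

obs 1: x=1 → posterior Beta(13/3, 6/5)
obs 2: x=1 → posterior Beta(16/3, 6/5)
obs 3: x=1 → posterior Beta(19/3, 6/5)
obs 4: x=1 → posterior Beta(22/3, 6/5)
obs 5: x=1 → posterior Beta(25/3, 6/5)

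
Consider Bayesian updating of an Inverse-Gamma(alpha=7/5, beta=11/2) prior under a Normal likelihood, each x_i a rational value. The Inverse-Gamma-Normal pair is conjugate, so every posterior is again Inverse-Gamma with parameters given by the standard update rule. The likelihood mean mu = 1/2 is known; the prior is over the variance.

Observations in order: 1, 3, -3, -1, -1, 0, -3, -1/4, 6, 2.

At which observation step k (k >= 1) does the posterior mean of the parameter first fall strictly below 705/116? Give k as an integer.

obs 1: x=1 → posterior Inverse-Gamma(19/10, 45/8)
obs 2: x=3 → posterior Inverse-Gamma(12/5, 35/4)
obs 3: x=-3 → posterior Inverse-Gamma(29/10, 119/8)
obs 4: x=-1 → posterior Inverse-Gamma(17/5, 16)
obs 5: x=-1 → posterior Inverse-Gamma(39/10, 137/8)
obs 6: x=0 → posterior Inverse-Gamma(22/5, 69/4)
obs 7: x=-3 → posterior Inverse-Gamma(49/10, 187/8)
obs 8: x=-1/4 → posterior Inverse-Gamma(27/5, 757/32)
obs 9: x=6 → posterior Inverse-Gamma(59/10, 1241/32)
obs 10: x=2 → posterior Inverse-Gamma(32/5, 1277/32)

k = 5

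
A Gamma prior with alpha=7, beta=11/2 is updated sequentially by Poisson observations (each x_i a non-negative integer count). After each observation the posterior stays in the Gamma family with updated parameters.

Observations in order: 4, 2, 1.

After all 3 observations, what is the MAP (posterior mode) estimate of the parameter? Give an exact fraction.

obs 1: x=4 → posterior Gamma(11, 13/2)
obs 2: x=2 → posterior Gamma(13, 15/2)
obs 3: x=1 → posterior Gamma(14, 17/2)

26/17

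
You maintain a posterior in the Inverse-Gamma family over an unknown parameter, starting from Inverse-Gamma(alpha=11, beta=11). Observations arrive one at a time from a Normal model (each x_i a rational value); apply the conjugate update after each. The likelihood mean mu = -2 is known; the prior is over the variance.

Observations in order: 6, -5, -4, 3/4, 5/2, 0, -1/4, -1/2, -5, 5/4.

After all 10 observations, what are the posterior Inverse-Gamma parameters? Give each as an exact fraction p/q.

obs 1: x=6 → posterior Inverse-Gamma(23/2, 43)
obs 2: x=-5 → posterior Inverse-Gamma(12, 95/2)
obs 3: x=-4 → posterior Inverse-Gamma(25/2, 99/2)
obs 4: x=3/4 → posterior Inverse-Gamma(13, 1705/32)
obs 5: x=5/2 → posterior Inverse-Gamma(27/2, 2029/32)
obs 6: x=0 → posterior Inverse-Gamma(14, 2093/32)
obs 7: x=-1/4 → posterior Inverse-Gamma(29/2, 1071/16)
obs 8: x=-1/2 → posterior Inverse-Gamma(15, 1089/16)
obs 9: x=-5 → posterior Inverse-Gamma(31/2, 1161/16)
obs 10: x=5/4 → posterior Inverse-Gamma(16, 2491/32)

alpha=16, beta=2491/32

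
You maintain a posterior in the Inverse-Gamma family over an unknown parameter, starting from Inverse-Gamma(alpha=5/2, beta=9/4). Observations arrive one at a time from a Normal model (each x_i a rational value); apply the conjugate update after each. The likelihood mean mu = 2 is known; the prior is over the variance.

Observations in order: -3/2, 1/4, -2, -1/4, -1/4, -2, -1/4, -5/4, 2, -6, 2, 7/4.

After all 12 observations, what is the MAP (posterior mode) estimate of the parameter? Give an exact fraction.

obs 1: x=-3/2 → posterior Inverse-Gamma(3, 67/8)
obs 2: x=1/4 → posterior Inverse-Gamma(7/2, 317/32)
obs 3: x=-2 → posterior Inverse-Gamma(4, 573/32)
obs 4: x=-1/4 → posterior Inverse-Gamma(9/2, 327/16)
obs 5: x=-1/4 → posterior Inverse-Gamma(5, 735/32)
obs 6: x=-2 → posterior Inverse-Gamma(11/2, 991/32)
obs 7: x=-1/4 → posterior Inverse-Gamma(6, 67/2)
obs 8: x=-5/4 → posterior Inverse-Gamma(13/2, 1241/32)
obs 9: x=2 → posterior Inverse-Gamma(7, 1241/32)
obs 10: x=-6 → posterior Inverse-Gamma(15/2, 2265/32)
obs 11: x=2 → posterior Inverse-Gamma(8, 2265/32)
obs 12: x=7/4 → posterior Inverse-Gamma(17/2, 1133/16)

1133/152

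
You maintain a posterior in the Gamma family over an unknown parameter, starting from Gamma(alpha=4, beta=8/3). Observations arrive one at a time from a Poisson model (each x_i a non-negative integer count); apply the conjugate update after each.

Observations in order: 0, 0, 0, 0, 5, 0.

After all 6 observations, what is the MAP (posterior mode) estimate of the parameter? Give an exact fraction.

obs 1: x=0 → posterior Gamma(4, 11/3)
obs 2: x=0 → posterior Gamma(4, 14/3)
obs 3: x=0 → posterior Gamma(4, 17/3)
obs 4: x=0 → posterior Gamma(4, 20/3)
obs 5: x=5 → posterior Gamma(9, 23/3)
obs 6: x=0 → posterior Gamma(9, 26/3)

12/13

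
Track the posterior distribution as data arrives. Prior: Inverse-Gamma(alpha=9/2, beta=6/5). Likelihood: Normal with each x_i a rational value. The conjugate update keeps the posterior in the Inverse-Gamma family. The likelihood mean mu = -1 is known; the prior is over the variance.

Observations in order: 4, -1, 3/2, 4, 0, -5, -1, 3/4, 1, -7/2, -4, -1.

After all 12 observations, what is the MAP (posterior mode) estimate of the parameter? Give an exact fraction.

obs 1: x=4 → posterior Inverse-Gamma(5, 137/10)
obs 2: x=-1 → posterior Inverse-Gamma(11/2, 137/10)
obs 3: x=3/2 → posterior Inverse-Gamma(6, 673/40)
obs 4: x=4 → posterior Inverse-Gamma(13/2, 1173/40)
obs 5: x=0 → posterior Inverse-Gamma(7, 1193/40)
obs 6: x=-5 → posterior Inverse-Gamma(15/2, 1513/40)
obs 7: x=-1 → posterior Inverse-Gamma(8, 1513/40)
obs 8: x=3/4 → posterior Inverse-Gamma(17/2, 6297/160)
obs 9: x=1 → posterior Inverse-Gamma(9, 6617/160)
obs 10: x=-7/2 → posterior Inverse-Gamma(19/2, 7117/160)
obs 11: x=-4 → posterior Inverse-Gamma(10, 7837/160)
obs 12: x=-1 → posterior Inverse-Gamma(21/2, 7837/160)

7837/1840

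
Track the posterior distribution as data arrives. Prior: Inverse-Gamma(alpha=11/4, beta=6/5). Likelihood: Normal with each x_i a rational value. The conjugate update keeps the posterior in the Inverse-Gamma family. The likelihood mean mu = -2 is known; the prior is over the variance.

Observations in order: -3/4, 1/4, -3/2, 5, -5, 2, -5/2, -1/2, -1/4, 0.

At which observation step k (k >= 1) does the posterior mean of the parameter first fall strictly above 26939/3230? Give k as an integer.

obs 1: x=-3/4 → posterior Inverse-Gamma(13/4, 317/160)
obs 2: x=1/4 → posterior Inverse-Gamma(15/4, 361/80)
obs 3: x=-3/2 → posterior Inverse-Gamma(17/4, 371/80)
obs 4: x=5 → posterior Inverse-Gamma(19/4, 2331/80)
obs 5: x=-5 → posterior Inverse-Gamma(21/4, 2691/80)
obs 6: x=2 → posterior Inverse-Gamma(23/4, 3331/80)
obs 7: x=-5/2 → posterior Inverse-Gamma(25/4, 3341/80)
obs 8: x=-1/2 → posterior Inverse-Gamma(27/4, 3431/80)
obs 9: x=-1/4 → posterior Inverse-Gamma(29/4, 7107/160)
obs 10: x=0 → posterior Inverse-Gamma(31/4, 7427/160)

k = 6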